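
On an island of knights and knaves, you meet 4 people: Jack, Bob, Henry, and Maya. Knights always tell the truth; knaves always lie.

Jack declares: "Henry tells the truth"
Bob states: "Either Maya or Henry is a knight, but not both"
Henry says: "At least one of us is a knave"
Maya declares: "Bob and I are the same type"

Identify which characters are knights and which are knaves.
Jack is a knight.
Bob is a knight.
Henry is a knight.
Maya is a knave.

Verification:
- Jack (knight) says "Henry tells the truth" - this is TRUE because Henry is a knight.
- Bob (knight) says "Either Maya or Henry is a knight, but not both" - this is TRUE because Maya is a knave and Henry is a knight.
- Henry (knight) says "At least one of us is a knave" - this is TRUE because Maya is a knave.
- Maya (knave) says "Bob and I are the same type" - this is FALSE (a lie) because Maya is a knave and Bob is a knight.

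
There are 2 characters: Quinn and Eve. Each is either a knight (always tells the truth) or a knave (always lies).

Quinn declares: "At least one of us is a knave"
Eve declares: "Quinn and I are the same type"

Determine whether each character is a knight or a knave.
Quinn is a knight.
Eve is a knave.

Verification:
- Quinn (knight) says "At least one of us is a knave" - this is TRUE because Eve is a knave.
- Eve (knave) says "Quinn and I are the same type" - this is FALSE (a lie) because Eve is a knave and Quinn is a knight.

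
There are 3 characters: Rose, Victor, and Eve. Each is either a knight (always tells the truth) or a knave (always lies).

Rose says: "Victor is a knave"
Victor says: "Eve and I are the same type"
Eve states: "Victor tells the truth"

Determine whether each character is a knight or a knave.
Rose is a knave.
Victor is a knight.
Eve is a knight.

Verification:
- Rose (knave) says "Victor is a knave" - this is FALSE (a lie) because Victor is a knight.
- Victor (knight) says "Eve and I are the same type" - this is TRUE because Victor is a knight and Eve is a knight.
- Eve (knight) says "Victor tells the truth" - this is TRUE because Victor is a knight.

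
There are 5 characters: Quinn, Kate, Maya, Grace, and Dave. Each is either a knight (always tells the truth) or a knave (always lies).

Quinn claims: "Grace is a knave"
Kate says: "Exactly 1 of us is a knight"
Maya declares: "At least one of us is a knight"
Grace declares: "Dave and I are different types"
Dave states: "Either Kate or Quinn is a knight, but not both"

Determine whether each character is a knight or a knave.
Quinn is a knave.
Kate is a knave.
Maya is a knight.
Grace is a knight.
Dave is a knave.

Verification:
- Quinn (knave) says "Grace is a knave" - this is FALSE (a lie) because Grace is a knight.
- Kate (knave) says "Exactly 1 of us is a knight" - this is FALSE (a lie) because there are 2 knights.
- Maya (knight) says "At least one of us is a knight" - this is TRUE because Maya and Grace are knights.
- Grace (knight) says "Dave and I are different types" - this is TRUE because Grace is a knight and Dave is a knave.
- Dave (knave) says "Either Kate or Quinn is a knight, but not both" - this is FALSE (a lie) because Kate is a knave and Quinn is a knave.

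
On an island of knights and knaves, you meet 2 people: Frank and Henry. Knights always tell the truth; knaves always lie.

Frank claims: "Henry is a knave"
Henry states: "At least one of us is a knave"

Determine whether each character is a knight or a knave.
Frank is a knave.
Henry is a knight.

Verification:
- Frank (knave) says "Henry is a knave" - this is FALSE (a lie) because Henry is a knight.
- Henry (knight) says "At least one of us is a knave" - this is TRUE because Frank is a knave.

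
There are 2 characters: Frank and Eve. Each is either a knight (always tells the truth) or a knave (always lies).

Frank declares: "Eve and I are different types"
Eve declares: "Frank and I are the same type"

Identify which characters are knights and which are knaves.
Frank is a knight.
Eve is a knave.

Verification:
- Frank (knight) says "Eve and I are different types" - this is TRUE because Frank is a knight and Eve is a knave.
- Eve (knave) says "Frank and I are the same type" - this is FALSE (a lie) because Eve is a knave and Frank is a knight.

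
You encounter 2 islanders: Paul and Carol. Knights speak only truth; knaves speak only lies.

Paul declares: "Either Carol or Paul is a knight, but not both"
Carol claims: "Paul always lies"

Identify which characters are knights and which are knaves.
Paul is a knight.
Carol is a knave.

Verification:
- Paul (knight) says "Either Carol or Paul is a knight, but not both" - this is TRUE because Carol is a knave and Paul is a knight.
- Carol (knave) says "Paul always lies" - this is FALSE (a lie) because Paul is a knight.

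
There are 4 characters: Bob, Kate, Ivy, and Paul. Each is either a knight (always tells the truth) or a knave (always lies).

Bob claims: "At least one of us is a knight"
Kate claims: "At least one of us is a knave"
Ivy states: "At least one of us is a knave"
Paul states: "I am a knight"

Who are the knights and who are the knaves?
Bob is a knight.
Kate is a knight.
Ivy is a knight.
Paul is a knave.

Verification:
- Bob (knight) says "At least one of us is a knight" - this is TRUE because Bob, Kate, and Ivy are knights.
- Kate (knight) says "At least one of us is a knave" - this is TRUE because Paul is a knave.
- Ivy (knight) says "At least one of us is a knave" - this is TRUE because Paul is a knave.
- Paul (knave) says "I am a knight" - this is FALSE (a lie) because Paul is a knave.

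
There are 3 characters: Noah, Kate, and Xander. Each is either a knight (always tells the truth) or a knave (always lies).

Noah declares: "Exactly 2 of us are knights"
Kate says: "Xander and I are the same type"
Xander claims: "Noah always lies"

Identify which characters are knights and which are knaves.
Noah is a knave.
Kate is a knave.
Xander is a knight.

Verification:
- Noah (knave) says "Exactly 2 of us are knights" - this is FALSE (a lie) because there are 1 knights.
- Kate (knave) says "Xander and I are the same type" - this is FALSE (a lie) because Kate is a knave and Xander is a knight.
- Xander (knight) says "Noah always lies" - this is TRUE because Noah is a knave.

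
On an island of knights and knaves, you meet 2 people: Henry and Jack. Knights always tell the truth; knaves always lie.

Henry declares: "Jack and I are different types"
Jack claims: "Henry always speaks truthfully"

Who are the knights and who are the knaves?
Henry is a knave.
Jack is a knave.

Verification:
- Henry (knave) says "Jack and I are different types" - this is FALSE (a lie) because Henry is a knave and Jack is a knave.
- Jack (knave) says "Henry always speaks truthfully" - this is FALSE (a lie) because Henry is a knave.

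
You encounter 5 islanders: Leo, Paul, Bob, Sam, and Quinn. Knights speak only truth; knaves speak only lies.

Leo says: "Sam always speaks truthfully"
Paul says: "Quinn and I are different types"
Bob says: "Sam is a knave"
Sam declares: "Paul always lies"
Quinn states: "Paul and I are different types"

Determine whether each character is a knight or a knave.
Leo is a knight.
Paul is a knave.
Bob is a knave.
Sam is a knight.
Quinn is a knave.

Verification:
- Leo (knight) says "Sam always speaks truthfully" - this is TRUE because Sam is a knight.
- Paul (knave) says "Quinn and I are different types" - this is FALSE (a lie) because Paul is a knave and Quinn is a knave.
- Bob (knave) says "Sam is a knave" - this is FALSE (a lie) because Sam is a knight.
- Sam (knight) says "Paul always lies" - this is TRUE because Paul is a knave.
- Quinn (knave) says "Paul and I are different types" - this is FALSE (a lie) because Quinn is a knave and Paul is a knave.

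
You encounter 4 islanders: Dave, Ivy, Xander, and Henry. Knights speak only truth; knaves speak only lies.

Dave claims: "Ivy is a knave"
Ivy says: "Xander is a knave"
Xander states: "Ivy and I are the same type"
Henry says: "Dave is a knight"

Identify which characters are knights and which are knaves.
Dave is a knave.
Ivy is a knight.
Xander is a knave.
Henry is a knave.

Verification:
- Dave (knave) says "Ivy is a knave" - this is FALSE (a lie) because Ivy is a knight.
- Ivy (knight) says "Xander is a knave" - this is TRUE because Xander is a knave.
- Xander (knave) says "Ivy and I are the same type" - this is FALSE (a lie) because Xander is a knave and Ivy is a knight.
- Henry (knave) says "Dave is a knight" - this is FALSE (a lie) because Dave is a knave.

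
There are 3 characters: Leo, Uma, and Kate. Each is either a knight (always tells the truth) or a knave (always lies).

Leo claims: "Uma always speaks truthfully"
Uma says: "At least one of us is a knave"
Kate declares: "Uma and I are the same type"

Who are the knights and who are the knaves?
Leo is a knight.
Uma is a knight.
Kate is a knave.

Verification:
- Leo (knight) says "Uma always speaks truthfully" - this is TRUE because Uma is a knight.
- Uma (knight) says "At least one of us is a knave" - this is TRUE because Kate is a knave.
- Kate (knave) says "Uma and I are the same type" - this is FALSE (a lie) because Kate is a knave and Uma is a knight.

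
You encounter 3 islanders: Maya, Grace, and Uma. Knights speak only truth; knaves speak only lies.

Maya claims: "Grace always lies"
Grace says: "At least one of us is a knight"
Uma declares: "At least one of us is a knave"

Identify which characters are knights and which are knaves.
Maya is a knave.
Grace is a knight.
Uma is a knight.

Verification:
- Maya (knave) says "Grace always lies" - this is FALSE (a lie) because Grace is a knight.
- Grace (knight) says "At least one of us is a knight" - this is TRUE because Grace and Uma are knights.
- Uma (knight) says "At least one of us is a knave" - this is TRUE because Maya is a knave.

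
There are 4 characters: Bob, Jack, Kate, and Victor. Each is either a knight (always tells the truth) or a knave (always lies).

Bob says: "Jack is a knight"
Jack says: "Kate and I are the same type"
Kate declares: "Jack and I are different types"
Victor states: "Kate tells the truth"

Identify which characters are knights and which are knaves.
Bob is a knave.
Jack is a knave.
Kate is a knight.
Victor is a knight.

Verification:
- Bob (knave) says "Jack is a knight" - this is FALSE (a lie) because Jack is a knave.
- Jack (knave) says "Kate and I are the same type" - this is FALSE (a lie) because Jack is a knave and Kate is a knight.
- Kate (knight) says "Jack and I are different types" - this is TRUE because Kate is a knight and Jack is a knave.
- Victor (knight) says "Kate tells the truth" - this is TRUE because Kate is a knight.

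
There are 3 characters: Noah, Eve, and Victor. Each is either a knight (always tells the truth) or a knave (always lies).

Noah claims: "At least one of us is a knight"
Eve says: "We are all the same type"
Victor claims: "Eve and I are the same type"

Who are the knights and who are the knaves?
Noah is a knight.
Eve is a knight.
Victor is a knight.

Verification:
- Noah (knight) says "At least one of us is a knight" - this is TRUE because Noah, Eve, and Victor are knights.
- Eve (knight) says "We are all the same type" - this is TRUE because Noah, Eve, and Victor are knights.
- Victor (knight) says "Eve and I are the same type" - this is TRUE because Victor is a knight and Eve is a knight.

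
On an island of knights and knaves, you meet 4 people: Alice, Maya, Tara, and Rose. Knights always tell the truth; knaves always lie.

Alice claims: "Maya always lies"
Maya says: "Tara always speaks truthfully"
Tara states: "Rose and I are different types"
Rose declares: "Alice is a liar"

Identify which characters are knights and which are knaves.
Alice is a knight.
Maya is a knave.
Tara is a knave.
Rose is a knave.

Verification:
- Alice (knight) says "Maya always lies" - this is TRUE because Maya is a knave.
- Maya (knave) says "Tara always speaks truthfully" - this is FALSE (a lie) because Tara is a knave.
- Tara (knave) says "Rose and I are different types" - this is FALSE (a lie) because Tara is a knave and Rose is a knave.
- Rose (knave) says "Alice is a liar" - this is FALSE (a lie) because Alice is a knight.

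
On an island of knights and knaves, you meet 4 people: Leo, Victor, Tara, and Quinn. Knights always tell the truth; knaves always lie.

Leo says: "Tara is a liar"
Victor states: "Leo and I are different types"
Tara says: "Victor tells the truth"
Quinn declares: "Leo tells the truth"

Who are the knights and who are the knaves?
Leo is a knave.
Victor is a knight.
Tara is a knight.
Quinn is a knave.

Verification:
- Leo (knave) says "Tara is a liar" - this is FALSE (a lie) because Tara is a knight.
- Victor (knight) says "Leo and I are different types" - this is TRUE because Victor is a knight and Leo is a knave.
- Tara (knight) says "Victor tells the truth" - this is TRUE because Victor is a knight.
- Quinn (knave) says "Leo tells the truth" - this is FALSE (a lie) because Leo is a knave.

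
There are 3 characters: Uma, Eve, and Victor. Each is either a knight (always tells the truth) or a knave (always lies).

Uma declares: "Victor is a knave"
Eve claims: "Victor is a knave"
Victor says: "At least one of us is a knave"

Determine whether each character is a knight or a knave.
Uma is a knave.
Eve is a knave.
Victor is a knight.

Verification:
- Uma (knave) says "Victor is a knave" - this is FALSE (a lie) because Victor is a knight.
- Eve (knave) says "Victor is a knave" - this is FALSE (a lie) because Victor is a knight.
- Victor (knight) says "At least one of us is a knave" - this is TRUE because Uma and Eve are knaves.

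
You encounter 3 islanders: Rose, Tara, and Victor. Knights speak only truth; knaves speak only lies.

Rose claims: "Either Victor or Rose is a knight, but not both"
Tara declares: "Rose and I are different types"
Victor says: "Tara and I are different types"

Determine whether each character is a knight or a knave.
Rose is a knave.
Tara is a knave.
Victor is a knave.

Verification:
- Rose (knave) says "Either Victor or Rose is a knight, but not both" - this is FALSE (a lie) because Victor is a knave and Rose is a knave.
- Tara (knave) says "Rose and I are different types" - this is FALSE (a lie) because Tara is a knave and Rose is a knave.
- Victor (knave) says "Tara and I are different types" - this is FALSE (a lie) because Victor is a knave and Tara is a knave.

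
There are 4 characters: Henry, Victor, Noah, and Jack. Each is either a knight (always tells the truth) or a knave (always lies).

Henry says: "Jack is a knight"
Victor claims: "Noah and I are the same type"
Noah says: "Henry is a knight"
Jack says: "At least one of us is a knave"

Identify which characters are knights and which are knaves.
Henry is a knight.
Victor is a knave.
Noah is a knight.
Jack is a knight.

Verification:
- Henry (knight) says "Jack is a knight" - this is TRUE because Jack is a knight.
- Victor (knave) says "Noah and I are the same type" - this is FALSE (a lie) because Victor is a knave and Noah is a knight.
- Noah (knight) says "Henry is a knight" - this is TRUE because Henry is a knight.
- Jack (knight) says "At least one of us is a knave" - this is TRUE because Victor is a knave.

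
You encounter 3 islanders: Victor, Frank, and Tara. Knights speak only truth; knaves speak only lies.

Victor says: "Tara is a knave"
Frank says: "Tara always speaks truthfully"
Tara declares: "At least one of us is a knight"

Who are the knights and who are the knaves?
Victor is a knave.
Frank is a knight.
Tara is a knight.

Verification:
- Victor (knave) says "Tara is a knave" - this is FALSE (a lie) because Tara is a knight.
- Frank (knight) says "Tara always speaks truthfully" - this is TRUE because Tara is a knight.
- Tara (knight) says "At least one of us is a knight" - this is TRUE because Frank and Tara are knights.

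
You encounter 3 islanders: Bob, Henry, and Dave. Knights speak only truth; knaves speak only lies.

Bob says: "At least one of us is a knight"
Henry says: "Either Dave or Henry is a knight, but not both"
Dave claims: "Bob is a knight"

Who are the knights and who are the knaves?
Bob is a knave.
Henry is a knave.
Dave is a knave.

Verification:
- Bob (knave) says "At least one of us is a knight" - this is FALSE (a lie) because no one is a knight.
- Henry (knave) says "Either Dave or Henry is a knight, but not both" - this is FALSE (a lie) because Dave is a knave and Henry is a knave.
- Dave (knave) says "Bob is a knight" - this is FALSE (a lie) because Bob is a knave.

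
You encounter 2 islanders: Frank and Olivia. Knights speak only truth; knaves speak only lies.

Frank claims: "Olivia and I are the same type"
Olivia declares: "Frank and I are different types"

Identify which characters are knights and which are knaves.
Frank is a knave.
Olivia is a knight.

Verification:
- Frank (knave) says "Olivia and I are the same type" - this is FALSE (a lie) because Frank is a knave and Olivia is a knight.
- Olivia (knight) says "Frank and I are different types" - this is TRUE because Olivia is a knight and Frank is a knave.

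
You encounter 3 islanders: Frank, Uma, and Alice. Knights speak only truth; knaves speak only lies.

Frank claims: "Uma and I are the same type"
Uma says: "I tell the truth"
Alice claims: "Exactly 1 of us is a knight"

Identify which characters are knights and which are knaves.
Frank is a knight.
Uma is a knight.
Alice is a knave.

Verification:
- Frank (knight) says "Uma and I are the same type" - this is TRUE because Frank is a knight and Uma is a knight.
- Uma (knight) says "I tell the truth" - this is TRUE because Uma is a knight.
- Alice (knave) says "Exactly 1 of us is a knight" - this is FALSE (a lie) because there are 2 knights.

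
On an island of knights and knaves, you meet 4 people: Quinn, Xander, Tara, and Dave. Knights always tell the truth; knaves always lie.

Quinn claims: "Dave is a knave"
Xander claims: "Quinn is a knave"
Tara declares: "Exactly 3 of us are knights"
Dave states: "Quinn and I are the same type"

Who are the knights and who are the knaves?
Quinn is a knight.
Xander is a knave.
Tara is a knave.
Dave is a knave.

Verification:
- Quinn (knight) says "Dave is a knave" - this is TRUE because Dave is a knave.
- Xander (knave) says "Quinn is a knave" - this is FALSE (a lie) because Quinn is a knight.
- Tara (knave) says "Exactly 3 of us are knights" - this is FALSE (a lie) because there are 1 knights.
- Dave (knave) says "Quinn and I are the same type" - this is FALSE (a lie) because Dave is a knave and Quinn is a knight.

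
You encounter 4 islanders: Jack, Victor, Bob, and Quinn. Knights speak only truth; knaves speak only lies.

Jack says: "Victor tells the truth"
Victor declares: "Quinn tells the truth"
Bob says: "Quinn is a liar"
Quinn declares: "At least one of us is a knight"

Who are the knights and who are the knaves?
Jack is a knight.
Victor is a knight.
Bob is a knave.
Quinn is a knight.

Verification:
- Jack (knight) says "Victor tells the truth" - this is TRUE because Victor is a knight.
- Victor (knight) says "Quinn tells the truth" - this is TRUE because Quinn is a knight.
- Bob (knave) says "Quinn is a liar" - this is FALSE (a lie) because Quinn is a knight.
- Quinn (knight) says "At least one of us is a knight" - this is TRUE because Jack, Victor, and Quinn are knights.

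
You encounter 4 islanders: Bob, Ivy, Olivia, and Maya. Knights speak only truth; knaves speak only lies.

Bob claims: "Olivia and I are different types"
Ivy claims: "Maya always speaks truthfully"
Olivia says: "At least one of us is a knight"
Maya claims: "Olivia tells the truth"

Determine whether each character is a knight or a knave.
Bob is a knave.
Ivy is a knave.
Olivia is a knave.
Maya is a knave.

Verification:
- Bob (knave) says "Olivia and I are different types" - this is FALSE (a lie) because Bob is a knave and Olivia is a knave.
- Ivy (knave) says "Maya always speaks truthfully" - this is FALSE (a lie) because Maya is a knave.
- Olivia (knave) says "At least one of us is a knight" - this is FALSE (a lie) because no one is a knight.
- Maya (knave) says "Olivia tells the truth" - this is FALSE (a lie) because Olivia is a knave.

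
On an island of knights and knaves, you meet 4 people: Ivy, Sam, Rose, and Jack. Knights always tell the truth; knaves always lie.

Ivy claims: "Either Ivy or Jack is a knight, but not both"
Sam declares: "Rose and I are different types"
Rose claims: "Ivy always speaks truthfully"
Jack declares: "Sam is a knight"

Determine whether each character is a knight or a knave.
Ivy is a knave.
Sam is a knave.
Rose is a knave.
Jack is a knave.

Verification:
- Ivy (knave) says "Either Ivy or Jack is a knight, but not both" - this is FALSE (a lie) because Ivy is a knave and Jack is a knave.
- Sam (knave) says "Rose and I are different types" - this is FALSE (a lie) because Sam is a knave and Rose is a knave.
- Rose (knave) says "Ivy always speaks truthfully" - this is FALSE (a lie) because Ivy is a knave.
- Jack (knave) says "Sam is a knight" - this is FALSE (a lie) because Sam is a knave.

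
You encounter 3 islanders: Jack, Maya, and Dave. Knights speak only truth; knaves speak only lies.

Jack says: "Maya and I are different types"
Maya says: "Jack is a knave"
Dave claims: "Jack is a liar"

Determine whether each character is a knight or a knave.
Jack is a knight.
Maya is a knave.
Dave is a knave.

Verification:
- Jack (knight) says "Maya and I are different types" - this is TRUE because Jack is a knight and Maya is a knave.
- Maya (knave) says "Jack is a knave" - this is FALSE (a lie) because Jack is a knight.
- Dave (knave) says "Jack is a liar" - this is FALSE (a lie) because Jack is a knight.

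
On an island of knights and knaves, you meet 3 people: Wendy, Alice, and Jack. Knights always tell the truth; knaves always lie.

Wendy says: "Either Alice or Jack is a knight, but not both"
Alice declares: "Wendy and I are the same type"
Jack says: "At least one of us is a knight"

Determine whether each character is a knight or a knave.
Wendy is a knight.
Alice is a knave.
Jack is a knight.

Verification:
- Wendy (knight) says "Either Alice or Jack is a knight, but not both" - this is TRUE because Alice is a knave and Jack is a knight.
- Alice (knave) says "Wendy and I are the same type" - this is FALSE (a lie) because Alice is a knave and Wendy is a knight.
- Jack (knight) says "At least one of us is a knight" - this is TRUE because Wendy and Jack are knights.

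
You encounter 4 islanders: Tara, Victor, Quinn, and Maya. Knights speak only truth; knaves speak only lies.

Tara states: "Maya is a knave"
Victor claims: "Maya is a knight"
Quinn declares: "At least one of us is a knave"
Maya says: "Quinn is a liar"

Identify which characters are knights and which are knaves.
Tara is a knight.
Victor is a knave.
Quinn is a knight.
Maya is a knave.

Verification:
- Tara (knight) says "Maya is a knave" - this is TRUE because Maya is a knave.
- Victor (knave) says "Maya is a knight" - this is FALSE (a lie) because Maya is a knave.
- Quinn (knight) says "At least one of us is a knave" - this is TRUE because Victor and Maya are knaves.
- Maya (knave) says "Quinn is a liar" - this is FALSE (a lie) because Quinn is a knight.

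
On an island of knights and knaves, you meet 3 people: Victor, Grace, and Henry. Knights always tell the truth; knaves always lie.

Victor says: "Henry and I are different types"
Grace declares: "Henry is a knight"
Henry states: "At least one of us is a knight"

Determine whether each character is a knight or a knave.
Victor is a knave.
Grace is a knave.
Henry is a knave.

Verification:
- Victor (knave) says "Henry and I are different types" - this is FALSE (a lie) because Victor is a knave and Henry is a knave.
- Grace (knave) says "Henry is a knight" - this is FALSE (a lie) because Henry is a knave.
- Henry (knave) says "At least one of us is a knight" - this is FALSE (a lie) because no one is a knight.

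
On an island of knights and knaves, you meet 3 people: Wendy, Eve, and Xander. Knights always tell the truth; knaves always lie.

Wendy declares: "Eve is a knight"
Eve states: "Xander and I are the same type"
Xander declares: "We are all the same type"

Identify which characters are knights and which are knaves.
Wendy is a knight.
Eve is a knight.
Xander is a knight.

Verification:
- Wendy (knight) says "Eve is a knight" - this is TRUE because Eve is a knight.
- Eve (knight) says "Xander and I are the same type" - this is TRUE because Eve is a knight and Xander is a knight.
- Xander (knight) says "We are all the same type" - this is TRUE because Wendy, Eve, and Xander are knights.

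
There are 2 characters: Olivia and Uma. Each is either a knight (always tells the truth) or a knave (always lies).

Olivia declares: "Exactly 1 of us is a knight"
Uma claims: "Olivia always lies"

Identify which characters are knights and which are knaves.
Olivia is a knight.
Uma is a knave.

Verification:
- Olivia (knight) says "Exactly 1 of us is a knight" - this is TRUE because there are 1 knights.
- Uma (knave) says "Olivia always lies" - this is FALSE (a lie) because Olivia is a knight.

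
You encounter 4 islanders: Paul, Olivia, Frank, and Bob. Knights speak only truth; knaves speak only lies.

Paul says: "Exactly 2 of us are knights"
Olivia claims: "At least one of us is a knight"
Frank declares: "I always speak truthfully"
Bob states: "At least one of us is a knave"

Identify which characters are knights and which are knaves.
Paul is a knave.
Olivia is a knight.
Frank is a knight.
Bob is a knight.

Verification:
- Paul (knave) says "Exactly 2 of us are knights" - this is FALSE (a lie) because there are 3 knights.
- Olivia (knight) says "At least one of us is a knight" - this is TRUE because Olivia, Frank, and Bob are knights.
- Frank (knight) says "I always speak truthfully" - this is TRUE because Frank is a knight.
- Bob (knight) says "At least one of us is a knave" - this is TRUE because Paul is a knave.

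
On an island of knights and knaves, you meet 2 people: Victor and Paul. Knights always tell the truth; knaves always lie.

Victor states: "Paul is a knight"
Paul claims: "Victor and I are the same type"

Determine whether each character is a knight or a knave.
Victor is a knight.
Paul is a knight.

Verification:
- Victor (knight) says "Paul is a knight" - this is TRUE because Paul is a knight.
- Paul (knight) says "Victor and I are the same type" - this is TRUE because Paul is a knight and Victor is a knight.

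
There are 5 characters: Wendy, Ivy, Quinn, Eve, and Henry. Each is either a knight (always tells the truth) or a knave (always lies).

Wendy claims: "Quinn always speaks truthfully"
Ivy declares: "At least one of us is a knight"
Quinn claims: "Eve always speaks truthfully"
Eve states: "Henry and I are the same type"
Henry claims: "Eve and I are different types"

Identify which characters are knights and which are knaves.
Wendy is a knave.
Ivy is a knight.
Quinn is a knave.
Eve is a knave.
Henry is a knight.

Verification:
- Wendy (knave) says "Quinn always speaks truthfully" - this is FALSE (a lie) because Quinn is a knave.
- Ivy (knight) says "At least one of us is a knight" - this is TRUE because Ivy and Henry are knights.
- Quinn (knave) says "Eve always speaks truthfully" - this is FALSE (a lie) because Eve is a knave.
- Eve (knave) says "Henry and I are the same type" - this is FALSE (a lie) because Eve is a knave and Henry is a knight.
- Henry (knight) says "Eve and I are different types" - this is TRUE because Henry is a knight and Eve is a knave.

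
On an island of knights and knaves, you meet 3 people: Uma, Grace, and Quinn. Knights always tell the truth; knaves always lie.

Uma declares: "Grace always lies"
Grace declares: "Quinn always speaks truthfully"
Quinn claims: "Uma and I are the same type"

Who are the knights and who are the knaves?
Uma is a knight.
Grace is a knave.
Quinn is a knave.

Verification:
- Uma (knight) says "Grace always lies" - this is TRUE because Grace is a knave.
- Grace (knave) says "Quinn always speaks truthfully" - this is FALSE (a lie) because Quinn is a knave.
- Quinn (knave) says "Uma and I are the same type" - this is FALSE (a lie) because Quinn is a knave and Uma is a knight.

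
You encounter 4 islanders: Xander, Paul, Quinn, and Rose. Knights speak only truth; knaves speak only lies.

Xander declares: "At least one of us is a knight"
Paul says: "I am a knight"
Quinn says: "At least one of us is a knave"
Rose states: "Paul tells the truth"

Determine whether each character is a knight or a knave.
Xander is a knight.
Paul is a knave.
Quinn is a knight.
Rose is a knave.

Verification:
- Xander (knight) says "At least one of us is a knight" - this is TRUE because Xander and Quinn are knights.
- Paul (knave) says "I am a knight" - this is FALSE (a lie) because Paul is a knave.
- Quinn (knight) says "At least one of us is a knave" - this is TRUE because Paul and Rose are knaves.
- Rose (knave) says "Paul tells the truth" - this is FALSE (a lie) because Paul is a knave.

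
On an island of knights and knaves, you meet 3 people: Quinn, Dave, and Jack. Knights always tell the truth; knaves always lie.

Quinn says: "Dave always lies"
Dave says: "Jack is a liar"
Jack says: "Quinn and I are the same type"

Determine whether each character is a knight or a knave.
Quinn is a knight.
Dave is a knave.
Jack is a knight.

Verification:
- Quinn (knight) says "Dave always lies" - this is TRUE because Dave is a knave.
- Dave (knave) says "Jack is a liar" - this is FALSE (a lie) because Jack is a knight.
- Jack (knight) says "Quinn and I are the same type" - this is TRUE because Jack is a knight and Quinn is a knight.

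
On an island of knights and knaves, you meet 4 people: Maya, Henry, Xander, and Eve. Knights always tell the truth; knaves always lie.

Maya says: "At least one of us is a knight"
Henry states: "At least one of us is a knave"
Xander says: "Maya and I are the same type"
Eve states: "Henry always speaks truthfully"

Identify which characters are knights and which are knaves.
Maya is a knight.
Henry is a knight.
Xander is a knave.
Eve is a knight.

Verification:
- Maya (knight) says "At least one of us is a knight" - this is TRUE because Maya, Henry, and Eve are knights.
- Henry (knight) says "At least one of us is a knave" - this is TRUE because Xander is a knave.
- Xander (knave) says "Maya and I are the same type" - this is FALSE (a lie) because Xander is a knave and Maya is a knight.
- Eve (knight) says "Henry always speaks truthfully" - this is TRUE because Henry is a knight.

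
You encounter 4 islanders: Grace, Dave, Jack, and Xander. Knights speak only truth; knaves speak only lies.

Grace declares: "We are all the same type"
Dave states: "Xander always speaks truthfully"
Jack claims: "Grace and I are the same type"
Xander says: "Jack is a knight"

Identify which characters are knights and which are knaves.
Grace is a knight.
Dave is a knight.
Jack is a knight.
Xander is a knight.

Verification:
- Grace (knight) says "We are all the same type" - this is TRUE because Grace, Dave, Jack, and Xander are knights.
- Dave (knight) says "Xander always speaks truthfully" - this is TRUE because Xander is a knight.
- Jack (knight) says "Grace and I are the same type" - this is TRUE because Jack is a knight and Grace is a knight.
- Xander (knight) says "Jack is a knight" - this is TRUE because Jack is a knight.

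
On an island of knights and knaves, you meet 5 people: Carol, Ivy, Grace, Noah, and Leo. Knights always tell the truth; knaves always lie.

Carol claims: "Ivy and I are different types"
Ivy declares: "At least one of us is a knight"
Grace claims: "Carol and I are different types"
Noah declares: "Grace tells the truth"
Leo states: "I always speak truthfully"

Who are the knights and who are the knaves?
Carol is a knave.
Ivy is a knave.
Grace is a knave.
Noah is a knave.
Leo is a knave.

Verification:
- Carol (knave) says "Ivy and I are different types" - this is FALSE (a lie) because Carol is a knave and Ivy is a knave.
- Ivy (knave) says "At least one of us is a knight" - this is FALSE (a lie) because no one is a knight.
- Grace (knave) says "Carol and I are different types" - this is FALSE (a lie) because Grace is a knave and Carol is a knave.
- Noah (knave) says "Grace tells the truth" - this is FALSE (a lie) because Grace is a knave.
- Leo (knave) says "I always speak truthfully" - this is FALSE (a lie) because Leo is a knave.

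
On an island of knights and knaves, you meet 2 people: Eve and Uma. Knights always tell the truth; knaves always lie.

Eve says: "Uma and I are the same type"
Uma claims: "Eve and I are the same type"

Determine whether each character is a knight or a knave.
Eve is a knight.
Uma is a knight.

Verification:
- Eve (knight) says "Uma and I are the same type" - this is TRUE because Eve is a knight and Uma is a knight.
- Uma (knight) says "Eve and I are the same type" - this is TRUE because Uma is a knight and Eve is a knight.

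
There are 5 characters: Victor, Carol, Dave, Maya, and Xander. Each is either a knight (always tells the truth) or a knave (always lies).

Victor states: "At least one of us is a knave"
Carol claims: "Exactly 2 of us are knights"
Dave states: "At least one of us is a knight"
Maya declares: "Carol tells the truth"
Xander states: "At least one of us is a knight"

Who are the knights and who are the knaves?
Victor is a knight.
Carol is a knave.
Dave is a knight.
Maya is a knave.
Xander is a knight.

Verification:
- Victor (knight) says "At least one of us is a knave" - this is TRUE because Carol and Maya are knaves.
- Carol (knave) says "Exactly 2 of us are knights" - this is FALSE (a lie) because there are 3 knights.
- Dave (knight) says "At least one of us is a knight" - this is TRUE because Victor, Dave, and Xander are knights.
- Maya (knave) says "Carol tells the truth" - this is FALSE (a lie) because Carol is a knave.
- Xander (knight) says "At least one of us is a knight" - this is TRUE because Victor, Dave, and Xander are knights.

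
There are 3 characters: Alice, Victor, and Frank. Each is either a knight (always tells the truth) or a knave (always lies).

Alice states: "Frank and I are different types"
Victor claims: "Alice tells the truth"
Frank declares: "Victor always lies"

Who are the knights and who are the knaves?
Alice is a knight.
Victor is a knight.
Frank is a knave.

Verification:
- Alice (knight) says "Frank and I are different types" - this is TRUE because Alice is a knight and Frank is a knave.
- Victor (knight) says "Alice tells the truth" - this is TRUE because Alice is a knight.
- Frank (knave) says "Victor always lies" - this is FALSE (a lie) because Victor is a knight.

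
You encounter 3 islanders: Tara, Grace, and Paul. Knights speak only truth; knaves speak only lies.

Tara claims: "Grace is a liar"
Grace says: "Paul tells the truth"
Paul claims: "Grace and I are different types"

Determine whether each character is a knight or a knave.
Tara is a knight.
Grace is a knave.
Paul is a knave.

Verification:
- Tara (knight) says "Grace is a liar" - this is TRUE because Grace is a knave.
- Grace (knave) says "Paul tells the truth" - this is FALSE (a lie) because Paul is a knave.
- Paul (knave) says "Grace and I are different types" - this is FALSE (a lie) because Paul is a knave and Grace is a knave.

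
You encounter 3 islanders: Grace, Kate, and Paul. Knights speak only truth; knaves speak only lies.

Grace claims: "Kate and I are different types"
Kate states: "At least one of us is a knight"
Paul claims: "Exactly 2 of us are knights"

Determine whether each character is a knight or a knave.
Grace is a knave.
Kate is a knave.
Paul is a knave.

Verification:
- Grace (knave) says "Kate and I are different types" - this is FALSE (a lie) because Grace is a knave and Kate is a knave.
- Kate (knave) says "At least one of us is a knight" - this is FALSE (a lie) because no one is a knight.
- Paul (knave) says "Exactly 2 of us are knights" - this is FALSE (a lie) because there are 0 knights.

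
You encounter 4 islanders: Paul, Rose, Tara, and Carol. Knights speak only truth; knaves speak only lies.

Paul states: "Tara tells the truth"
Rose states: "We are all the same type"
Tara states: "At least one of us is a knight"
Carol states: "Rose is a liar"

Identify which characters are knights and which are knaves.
Paul is a knight.
Rose is a knave.
Tara is a knight.
Carol is a knight.

Verification:
- Paul (knight) says "Tara tells the truth" - this is TRUE because Tara is a knight.
- Rose (knave) says "We are all the same type" - this is FALSE (a lie) because Paul, Tara, and Carol are knights and Rose is a knave.
- Tara (knight) says "At least one of us is a knight" - this is TRUE because Paul, Tara, and Carol are knights.
- Carol (knight) says "Rose is a liar" - this is TRUE because Rose is a knave.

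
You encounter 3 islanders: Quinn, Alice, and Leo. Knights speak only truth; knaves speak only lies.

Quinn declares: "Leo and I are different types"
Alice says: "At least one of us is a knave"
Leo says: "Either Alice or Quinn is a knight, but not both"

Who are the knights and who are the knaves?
Quinn is a knight.
Alice is a knight.
Leo is a knave.

Verification:
- Quinn (knight) says "Leo and I are different types" - this is TRUE because Quinn is a knight and Leo is a knave.
- Alice (knight) says "At least one of us is a knave" - this is TRUE because Leo is a knave.
- Leo (knave) says "Either Alice or Quinn is a knight, but not both" - this is FALSE (a lie) because Alice is a knight and Quinn is a knight.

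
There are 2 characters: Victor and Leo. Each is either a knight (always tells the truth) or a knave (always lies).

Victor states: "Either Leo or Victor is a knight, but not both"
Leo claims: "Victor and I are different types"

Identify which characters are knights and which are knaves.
Victor is a knave.
Leo is a knave.

Verification:
- Victor (knave) says "Either Leo or Victor is a knight, but not both" - this is FALSE (a lie) because Leo is a knave and Victor is a knave.
- Leo (knave) says "Victor and I are different types" - this is FALSE (a lie) because Leo is a knave and Victor is a knave.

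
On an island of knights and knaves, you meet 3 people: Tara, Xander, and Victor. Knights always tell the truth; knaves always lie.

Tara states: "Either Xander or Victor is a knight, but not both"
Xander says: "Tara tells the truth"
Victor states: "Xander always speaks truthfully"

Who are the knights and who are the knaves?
Tara is a knave.
Xander is a knave.
Victor is a knave.

Verification:
- Tara (knave) says "Either Xander or Victor is a knight, but not both" - this is FALSE (a lie) because Xander is a knave and Victor is a knave.
- Xander (knave) says "Tara tells the truth" - this is FALSE (a lie) because Tara is a knave.
- Victor (knave) says "Xander always speaks truthfully" - this is FALSE (a lie) because Xander is a knave.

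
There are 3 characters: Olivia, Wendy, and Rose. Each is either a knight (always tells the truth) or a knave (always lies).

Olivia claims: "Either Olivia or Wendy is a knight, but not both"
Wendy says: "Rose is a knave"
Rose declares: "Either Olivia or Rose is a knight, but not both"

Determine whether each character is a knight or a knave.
Olivia is a knave.
Wendy is a knave.
Rose is a knight.

Verification:
- Olivia (knave) says "Either Olivia or Wendy is a knight, but not both" - this is FALSE (a lie) because Olivia is a knave and Wendy is a knave.
- Wendy (knave) says "Rose is a knave" - this is FALSE (a lie) because Rose is a knight.
- Rose (knight) says "Either Olivia or Rose is a knight, but not both" - this is TRUE because Olivia is a knave and Rose is a knight.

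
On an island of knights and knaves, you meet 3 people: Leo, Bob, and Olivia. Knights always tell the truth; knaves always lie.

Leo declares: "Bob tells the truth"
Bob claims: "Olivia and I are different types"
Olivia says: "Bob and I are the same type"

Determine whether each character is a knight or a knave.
Leo is a knight.
Bob is a knight.
Olivia is a knave.

Verification:
- Leo (knight) says "Bob tells the truth" - this is TRUE because Bob is a knight.
- Bob (knight) says "Olivia and I are different types" - this is TRUE because Bob is a knight and Olivia is a knave.
- Olivia (knave) says "Bob and I are the same type" - this is FALSE (a lie) because Olivia is a knave and Bob is a knight.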